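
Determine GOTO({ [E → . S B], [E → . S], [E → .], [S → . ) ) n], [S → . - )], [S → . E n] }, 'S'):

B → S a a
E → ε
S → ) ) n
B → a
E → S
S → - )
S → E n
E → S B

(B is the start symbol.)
{ [B → . S a a], [B → . a], [E → . S B], [E → . S], [E → .], [E → S . B], [E → S .], [S → . ) ) n], [S → . - )], [S → . E n] }

GOTO(I, 'S') = CLOSURE({ [A → αX.β] : [A → α.Xβ] ∈ I, X = 'S' })

Items with dot before 'S', with the dot advanced:
  [E → . S] → [E → S .]
  [E → . S B] → [E → S . B]
Closure of the advanced items:
  [E → S . B] has the dot before B: add [B → . S a a], [B → . a]
  [B → . S a a] has the dot before S: add [S → . ) ) n], [S → . - )], [S → . E n]
  [S → . E n] has the dot before E: add [E → .], [E → . S], [E → . S B]

GOTO = { [B → . S a a], [B → . a], [E → . S B], [E → . S], [E → .], [E → S . B], [E → S .], [S → . ) ) n], [S → . - )], [S → . E n] }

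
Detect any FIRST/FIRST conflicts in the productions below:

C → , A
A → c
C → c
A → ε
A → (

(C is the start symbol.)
A FIRST/FIRST conflict occurs when two productions N → α and N → β for the same non-terminal have FIRST(α) ∩ FIRST(β) ≠ ∅ (with ε ∈ FIRST of a nullable right-hand side, so two nullable alternatives also conflict).

Productions for C:
  C → , A: FIRST = { ',' }
  C → c: FIRST = { 'c' }
Productions for A:
  A → c: FIRST = { 'c' }
  A → ε: FIRST = { ε }
  A → (: FIRST = { '(' }

All alternatives of each non-terminal have pairwise disjoint FIRST sets.

Answer: No FIRST/FIRST conflicts.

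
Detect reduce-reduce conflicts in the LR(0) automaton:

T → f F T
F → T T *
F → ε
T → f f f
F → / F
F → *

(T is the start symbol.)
Augment with T' → T and build the canonical LR(0) collection (I0 = CLOSURE({[T' → . T]}), then GOTO on every symbol after a dot until no new states appear). It has 13 states:
  I0: { [T → . f F T], [T → . f f f], [T' → . T] }  — shift
  I1: { [T' → T .] }  — accept
  I2: { [F → . *], [F → . / F], [F → . T T *], [F → .], [T → . f F T], [T → . f f f], [T → f . F T], [T → f . f f] }  — shift, reduce
  I3: { [F → * .] }  — reduce
  I4: { [F → . *], [F → . / F], [F → . T T *], [F → .], [F → / . F], [T → . f F T], [T → . f f f] }  — shift, reduce
  I5: { [T → . f F T], [T → . f f f], [T → f F . T] }  — shift
  I6: { [F → T . T *], [T → . f F T], [T → . f f f] }  — shift
  I7: { [F → . *], [F → . / F], [F → . T T *], [F → .], [T → . f F T], [T → . f f f], [T → f . F T], [T → f . f f], [T → f f . f] }  — shift, reduce
  I8: { [F → . *], [F → . / F], [F → . T T *], [F → .], [T → . f F T], [T → . f f f], [T → f . F T], [T → f . f f], [T → f f . f], [T → f f f .] }  — shift, 2 reduces
  I9: { [F → T T . *] }  — shift
  I10: { [F → T T * .] }  — reduce
  I11: { [T → f F T .] }  — reduce
  I12: { [F → / F .] }  — reduce

I8 contains complete items [F → .], [T → f f f .] — reduce-reduce conflict.

Answer: Yes — I8: [F → .] vs [T → f f f .]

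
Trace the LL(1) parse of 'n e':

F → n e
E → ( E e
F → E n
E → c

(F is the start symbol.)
Stack is shown with the top on the left.

Stack  Input  Action
--------------------
F $    n e $  output F → n e
n e $  n e $  match 'n'
e $    e $    match 'e'
$      $      accept

The string is accepted.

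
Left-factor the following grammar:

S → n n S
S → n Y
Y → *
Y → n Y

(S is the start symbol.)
S → n S'
S' → n S
S' → Y
Y → *
Y → n Y

Left-factoring transforms A → αβ₁ | αβ₂ into A → αA' and A' → β₁ | β₂
(α is the longest common prefix among the alternatives). Repeat until
no nonterminal has two alternatives with a common prefix.

Round 1: S has alternatives sharing prefix 'n'. Introduce S': S → n S'
  Add: S' → n S
  Add: S' → Y

No remaining common prefixes — done.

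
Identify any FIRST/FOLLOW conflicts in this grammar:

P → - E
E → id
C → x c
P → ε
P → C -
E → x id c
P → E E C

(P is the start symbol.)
A FIRST/FOLLOW conflict occurs when a non-terminal N has a nullable alternative N → β (β ⇒* ε) and another alternative N → α with FIRST(α) ∩ FOLLOW(N) ≠ ∅: on such a lookahead the parser cannot decide between expanding α and letting N vanish via β.

Nullable non-terminals: P.
FIRST sets used below: FIRST(C) = { 'x' }, FIRST(E) = { 'id', 'x' }

P: nullable alternative(s) P → ε; FOLLOW(P) = { $ }
  P → - E: FIRST \ {ε} = { '-' } — disjoint from FOLLOW(P)
  P → ε: FIRST \ {ε} = { } — this is the only nullable alternative, skip
  P → C -: FIRST \ {ε} = { 'x' } — disjoint from FOLLOW(P)
  P → E E C: FIRST \ {ε} = { 'id', 'x' } — disjoint from FOLLOW(P)

C, E have no nullable alternative, so no FIRST/FOLLOW check is needed there.

No FIRST/FOLLOW conflicts found.

Answer: No FIRST/FOLLOW conflicts.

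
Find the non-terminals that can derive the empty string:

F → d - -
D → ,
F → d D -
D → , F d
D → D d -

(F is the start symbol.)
A non-terminal is nullable if it can derive ε (the empty string): either it has an ε-production, or it has a production whose right-hand side consists entirely of nullable non-terminals.

There are no ε-productions, so no non-terminal can derive ε.
No non-terminals are nullable.

Answer: None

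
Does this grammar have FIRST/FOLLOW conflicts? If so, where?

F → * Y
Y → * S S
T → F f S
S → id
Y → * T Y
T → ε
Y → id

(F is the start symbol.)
Yes. T → F f S with FOLLOW(T) on { '*' }

A FIRST/FOLLOW conflict occurs when a non-terminal N has a nullable alternative N → β (β ⇒* ε) and another alternative N → α with FIRST(α) ∩ FOLLOW(N) ≠ ∅: on such a lookahead the parser cannot decide between expanding α and letting N vanish via β.

Nullable non-terminals: T.
FIRST sets used below: FIRST(F) = { '*' }

T: nullable alternative(s) T → ε; FOLLOW(T) = { '*', 'id' }
  T → F f S: FIRST \ {ε} = { '*' } — overlaps FOLLOW(T) on { '*' }: CONFLICT
  T → ε: FIRST \ {ε} = { } — this is the only nullable alternative, skip

F, S, Y have no nullable alternative, so no FIRST/FOLLOW check is needed there.

So the grammar has 1 FIRST/FOLLOW conflict (marked CONFLICT above).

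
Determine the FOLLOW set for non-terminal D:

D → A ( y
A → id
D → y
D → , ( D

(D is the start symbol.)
{ $ }

To compute FOLLOW(D), find every occurrence of D on a right-hand side N → α D β: add FIRST(β) \ {ε}, and if β is empty or nullable also add FOLLOW(N). Iterate to a fixed point.

D is the start symbol, so $ ∈ FOLLOW(D).
In D → , ( D: D is at the end; this adds FOLLOW(D) to itself — nothing new

Taking the union: FOLLOW(D) = { $ }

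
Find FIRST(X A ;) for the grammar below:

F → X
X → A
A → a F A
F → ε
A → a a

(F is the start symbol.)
FIRST sets of the non-terminals involved (from the grammar, by fixed-point iteration):
  FIRST(X) = { 'a' }

To compute FIRST(X A ;), process the symbols left to right:
Symbol X is a non-terminal. Add FIRST(X) \ {ε} = { 'a' }
X is not nullable (ε ∉ FIRST(X)), so stop here.
FIRST(X A ;) = { 'a' }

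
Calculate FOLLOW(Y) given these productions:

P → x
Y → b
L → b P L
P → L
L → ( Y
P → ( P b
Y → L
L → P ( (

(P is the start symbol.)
In L → ( Y: Y is at the end, add FOLLOW(L)

The FOLLOW sets referred to above (computed the same way, to a fixed point):
  FOLLOW(L) = { $, '(', 'b', 'x' }

Taking the union: FOLLOW(Y) = { $, '(', 'b', 'x' }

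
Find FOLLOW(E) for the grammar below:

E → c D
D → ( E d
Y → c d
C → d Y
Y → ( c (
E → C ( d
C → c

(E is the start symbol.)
E is the start symbol, so $ ∈ FOLLOW(E).
In D → ( E d: E is followed by d, add FIRST(d) \ {ε} = { 'd' }

Taking the union: FOLLOW(E) = { $, 'd' }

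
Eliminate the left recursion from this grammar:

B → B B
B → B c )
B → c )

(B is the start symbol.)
B is directly left-recursive. The standard transformation for
  A → A α₁ | ... | A α_m | β₁ | ... | β_n
is
  A  → β₁ A' | ... | β_n A'
  A' → α₁ A' | ... | α_m A' | ε

B → c ) becomes B → c ) B'
B → B B becomes B' → B B'
B → B c ) becomes B' → c ) B'
Add B' → ε

Resulting grammar:
B → c ) B'
B' → B B'
B' → c ) B'
B' → ε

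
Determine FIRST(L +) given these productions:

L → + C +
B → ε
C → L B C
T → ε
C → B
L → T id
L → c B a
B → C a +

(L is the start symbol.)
{ '+', 'c', 'id' }

FIRST sets of the non-terminals involved (from the grammar, by fixed-point iteration):
  FIRST(L) = { '+', 'c', 'id' }

To compute FIRST(L +), process the symbols left to right:
Symbol L is a non-terminal. Add FIRST(L) \ {ε} = { '+', 'c', 'id' }
L is not nullable (ε ∉ FIRST(L)), so stop here.
FIRST(L +) = { '+', 'c', 'id' }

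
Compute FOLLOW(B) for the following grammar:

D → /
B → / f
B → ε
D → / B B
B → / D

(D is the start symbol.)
{ $, '/' }

In D → / B B: B is followed by B, add FIRST(B) \ {ε} = { '/' }
  B is nullable, so also add FOLLOW(D)
In D → / B B: B is at the end, add FOLLOW(D)

The FOLLOW sets referred to above (computed the same way, to a fixed point):
  FOLLOW(D) = { $, '/' }

Taking the union: FOLLOW(B) = { $, '/' }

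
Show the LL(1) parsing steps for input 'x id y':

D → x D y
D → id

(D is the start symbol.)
Stack is shown with the top on the left.

Stack    Input     Action
-------------------------
D $      x id y $  output D → x D y
x D y $  x id y $  match 'x'
D y $    id y $    output D → id
id y $   id y $    match 'id'
y $      y $       match 'y'
$        $         accept

The string is accepted.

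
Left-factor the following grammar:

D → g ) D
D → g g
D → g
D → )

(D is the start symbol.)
Left-factoring transforms A → αβ₁ | αβ₂ into A → αA' and A' → β₁ | β₂
(α is the longest common prefix among the alternatives). Repeat until
no nonterminal has two alternatives with a common prefix.

Round 1: D has alternatives sharing prefix 'g'. Introduce D': D → g D'
  Add: D' → ) D
  Add: D' → g
  Add: D' → ε

No remaining common prefixes — done.

Resulting grammar:
D → g D'
D' → ) D
D' → g
D' → ε
D → )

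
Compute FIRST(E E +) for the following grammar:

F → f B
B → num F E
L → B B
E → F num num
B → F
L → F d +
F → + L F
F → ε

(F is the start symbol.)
FIRST sets of the non-terminals involved (from the grammar, by fixed-point iteration):
  FIRST(E) = { '+', 'f', 'num' }

To compute FIRST(E E +), process the symbols left to right:
Symbol E is a non-terminal. Add FIRST(E) \ {ε} = { '+', 'f', 'num' }
E is not nullable (ε ∉ FIRST(E)), so stop here.
FIRST(E E +) = { '+', 'f', 'num' }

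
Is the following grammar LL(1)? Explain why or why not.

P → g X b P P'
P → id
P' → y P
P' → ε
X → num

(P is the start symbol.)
A grammar is LL(1) if for each non-terminal N with multiple productions, the predict sets of those productions are pairwise disjoint, where PREDICT(N → α) = (FIRST(α) \ {ε}) ∪ (FOLLOW(N) if α ⇒* ε).

Relevant sets:
  FOLLOW(P') = { $, 'y' }

For P:
  PREDICT(P → g X b P P') = { 'g' }
  PREDICT(P → id) = { 'id' }
For P':
  PREDICT(P' → y P) = { 'y' }
  PREDICT(P' → ε) = { $, 'y' }
X has a single production, so nothing to check there.

Conflict found: Predict set conflict for P': { 'y' }
The grammar is NOT LL(1).

Answer: No. Predict set conflict for P': { 'y' }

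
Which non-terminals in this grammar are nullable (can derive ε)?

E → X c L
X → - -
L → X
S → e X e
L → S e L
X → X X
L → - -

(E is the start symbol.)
None

A non-terminal is nullable if it can derive ε (the empty string): either it has an ε-production, or it has a production whose right-hand side consists entirely of nullable non-terminals.

There are no ε-productions, so no non-terminal can derive ε.
No non-terminals are nullable.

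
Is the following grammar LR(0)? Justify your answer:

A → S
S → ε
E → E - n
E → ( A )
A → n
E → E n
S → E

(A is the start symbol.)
No. Shift-reduce conflict between [S → .] and [A → . n]

A grammar is LR(0) if no state in the canonical LR(0) collection has:
  - both a shift item (dot before a terminal) and a complete item (shift-reduce conflict), or
  - two or more complete items (reduce-reduce conflict; the accept item [A' → A .] counts as a complete item here).

Augment with A' → A and build the canonical LR(0) collection (I0 = CLOSURE({[A' → . A]}), then GOTO on every symbol after a dot until no new states appear). It has 11 states:
  I0: { [A → . S], [A → . n], [A' → . A], [E → . ( A )], [E → . E - n], [E → . E n], [S → . E], [S → .] }  — shift, reduce
  I1: { [A → . S], [A → . n], [E → ( . A )], [E → . ( A )], [E → . E - n], [E → . E n], [S → . E], [S → .] }  — shift, reduce
  I2: { [A' → A .] }  — accept
  I3: { [E → E . - n], [E → E . n], [S → E .] }  — shift, reduce
  I4: { [A → S .] }  — reduce
  I5: { [A → n .] }  — reduce
  I6: { [E → E - . n] }  — shift
  I7: { [E → E n .] }  — reduce
  I8: { [E → E - n .] }  — reduce
  I9: { [E → ( A . )] }  — shift
  I10: { [E → ( A ) .] }  — reduce

Conflict in state I0:
  Shift-reduce conflict between [S → .] and [A → . n]
So the grammar is NOT LR(0).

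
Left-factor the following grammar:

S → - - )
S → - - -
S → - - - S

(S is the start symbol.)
S → - - S'
S' → )
S' → - S''
S'' → ε
S'' → S

Left-factoring transforms A → αβ₁ | αβ₂ into A → αA' and A' → β₁ | β₂
(α is the longest common prefix among the alternatives). Repeat until
no nonterminal has two alternatives with a common prefix.

Round 1: S has alternatives sharing prefix '- -'. Introduce S': S → - - S'
  Add: S' → )
  Add: S' → -
  Add: S' → - S

Round 2: S' has alternatives sharing prefix '-'. Introduce S'': S' → - S''
  Add: S'' → ε
  Add: S'' → S

No remaining common prefixes — done.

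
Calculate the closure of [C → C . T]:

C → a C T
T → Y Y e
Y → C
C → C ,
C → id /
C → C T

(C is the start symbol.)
{ [C → . C ,], [C → . C T], [C → . a C T], [C → . id /], [C → C . T], [T → . Y Y e], [Y → . C] }

To compute CLOSURE, for each item [A → α.Bβ] where B is a non-terminal, add [B → .γ] for all productions B → γ; repeat for the newly added items until nothing changes.

Start with: [C → C . T]
  [C → C . T] has the dot before T: add [T → . Y Y e]
  [T → . Y Y e] has the dot before Y: add [Y → . C]
  [Y → . C] has the dot before C: add [C → . a C T], [C → . C ,], [C → . id /], [C → . C T]
No further items can be added.

CLOSURE = { [C → . C ,], [C → . C T], [C → . a C T], [C → . id /], [C → C . T], [T → . Y Y e], [Y → . C] }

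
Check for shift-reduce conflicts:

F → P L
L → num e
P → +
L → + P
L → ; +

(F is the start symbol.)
A shift-reduce conflict occurs when an LR(0) state has both:
  - a complete (reduce) item [A → α .] (dot at the end), and
  - a shift item [B → β . c γ] (dot before a terminal).

Augment with F' → F and build the canonical LR(0) collection (I0 = CLOSURE({[F' → . F]}), then GOTO on every symbol after a dot until no new states appear). It has 11 states:
  I0: { [F → . P L], [F' → . F], [P → . +] }  — shift
  I1: { [P → + .] }  — reduce
  I2: { [F' → F .] }  — accept
  I3: { [F → P . L], [L → . + P], [L → . ; +], [L → . num e] }  — shift
  I4: { [L → + . P], [P → . +] }  — shift
  I5: { [L → ; . +] }  — shift
  I6: { [F → P L .] }  — reduce
  I7: { [L → num . e] }  — shift
  I8: { [L → num e .] }  — reduce
  I9: { [L → ; + .] }  — reduce
  I10: { [L → + P .] }  — reduce

No state contains both a complete item and a shift item.

Answer: No shift-reduce conflicts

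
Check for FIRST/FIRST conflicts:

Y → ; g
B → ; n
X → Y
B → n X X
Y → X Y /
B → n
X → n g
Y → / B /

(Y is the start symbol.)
A FIRST/FIRST conflict occurs when two productions N → α and N → β for the same non-terminal have FIRST(α) ∩ FIRST(β) ≠ ∅ (with ε ∈ FIRST of a nullable right-hand side, so two nullable alternatives also conflict).

FIRST sets of the non-terminals at (or reachable through a nullable prefix from) the front of some alternative:
  FIRST(X) = { '/', ';', 'n' }
  FIRST(Y) = { '/', ';', 'n' }

Productions for Y:
  Y → ; g: FIRST = { ';' }
  Y → X Y /: FIRST = { '/', ';', 'n' }
  Y → / B /: FIRST = { '/' }
Productions for B:
  B → ; n: FIRST = { ';' }
  B → n X X: FIRST = { 'n' }
  B → n: FIRST = { 'n' }
Productions for X:
  X → Y: FIRST = { '/', ';', 'n' }
  X → n g: FIRST = { 'n' }

Conflict for Y: Y → ; g and Y → X Y /
  Overlap: { ';' }
Conflict for Y: Y → X Y / and Y → / B /
  Overlap: { '/' }
Conflict for B: B → n X X and B → n
  Overlap: { 'n' }
Conflict for X: X → Y and X → n g
  Overlap: { 'n' }

Answer: Yes. Y → ';' g / Y → X Y '/' on { ';' }; Y → X Y '/' / Y → '/' B '/' on { '/' }; B → n X X / B → n on { 'n' }; X → Y / X → n g on { 'n' }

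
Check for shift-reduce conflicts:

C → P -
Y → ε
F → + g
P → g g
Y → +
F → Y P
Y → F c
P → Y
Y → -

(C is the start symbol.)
Augment with C' → C and build the canonical LR(0) collection (I0 = CLOSURE({[C' → . C]}), then GOTO on every symbol after a dot until no new states appear). It has 13 states:
  I0: { [C → . P -], [C' → . C], [F → . + g], [F → . Y P], [P → . Y], [P → . g g], [Y → . +], [Y → . -], [Y → . F c], [Y → .] }  — shift, reduce
  I1: { [F → + . g], [Y → + .] }  — shift, reduce
  I2: { [Y → - .] }  — reduce
  I3: { [C' → C .] }  — accept
  I4: { [Y → F . c] }  — shift
  I5: { [C → P . -] }  — shift
  I6: { [F → . + g], [F → . Y P], [F → Y . P], [P → . Y], [P → . g g], [P → Y .], [Y → . +], [Y → . -], [Y → . F c], [Y → .] }  — shift, 2 reduces
  I7: { [P → g . g] }  — shift
  I8: { [P → g g .] }  — reduce
  I9: { [F → Y P .] }  — reduce
  I10: { [C → P - .] }  — reduce
  I11: { [Y → F c .] }  — reduce
  I12: { [F → + g .] }  — reduce

I0 contains reduce item [Y → .] and shift items [F → . + g], [P → . g g], [Y → . +], [Y → . -] — shift-reduce conflict.
I1 contains reduce item [Y → + .] and shift item [F → + . g] — shift-reduce conflict.
I6 contains reduce items [P → Y .], [Y → .] and shift items [F → . + g], [P → . g g], [Y → . +], [Y → . -] — shift-reduce conflict.

Answer: Yes — I0: [Y → .] vs [F → . + g]; I1: [Y → + .] vs [F → + . g]; I6: [P → Y .] vs [F → . + g]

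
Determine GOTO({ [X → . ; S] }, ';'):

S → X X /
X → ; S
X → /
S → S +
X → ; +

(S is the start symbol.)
{ [S → . S +], [S → . X X /], [X → . /], [X → . ; +], [X → . ; S], [X → ; . S] }

GOTO(I, ';') = CLOSURE({ [A → αX.β] : [A → α.Xβ] ∈ I, X = ';' })

Items with dot before ';', with the dot advanced:
  [X → . ; S] → [X → ; . S]
Closure of the advanced items:
  [X → ; . S] has the dot before S: add [S → . X X /], [S → . S +]
  [S → . X X /] has the dot before X: add [X → . ; S], [X → . /], [X → . ; +]

GOTO = { [S → . S +], [S → . X X /], [X → . /], [X → . ; +], [X → . ; S], [X → ; . S] }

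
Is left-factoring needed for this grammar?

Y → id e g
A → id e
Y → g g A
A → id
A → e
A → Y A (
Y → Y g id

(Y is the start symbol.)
Yes, A has productions with common prefix 'id'

Left-factoring is needed when two productions for the same non-terminal
share a common prefix on the right-hand side.

Productions for Y:
  Y → id e g
  Y → g g A
  Y → Y g id
Productions for A:
  A → id e
  A → id
  A → e
  A → Y A (

Found common prefix 'id' in productions for A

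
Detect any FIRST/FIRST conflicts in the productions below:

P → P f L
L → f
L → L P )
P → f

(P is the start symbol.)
A FIRST/FIRST conflict occurs when two productions N → α and N → β for the same non-terminal have FIRST(α) ∩ FIRST(β) ≠ ∅ (with ε ∈ FIRST of a nullable right-hand side, so two nullable alternatives also conflict).

FIRST sets of the non-terminals at (or reachable through a nullable prefix from) the front of some alternative:
  FIRST(P) = { 'f' }
  FIRST(L) = { 'f' }

Productions for P:
  P → P f L: FIRST = { 'f' }
  P → f: FIRST = { 'f' }
Productions for L:
  L → f: FIRST = { 'f' }
  L → L P ): FIRST = { 'f' }

Conflict for P: P → P f L and P → f
  Overlap: { 'f' }
Conflict for L: L → f and L → L P )
  Overlap: { 'f' }

Answer: Yes. P → P f L / P → f on { 'f' }; L → f / L → L P ')' on { 'f' }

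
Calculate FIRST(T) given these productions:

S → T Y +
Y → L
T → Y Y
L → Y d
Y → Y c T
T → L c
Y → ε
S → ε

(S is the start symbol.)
FIRST sets of the other non-terminals involved (by the same procedure, iterated to a fixed point):
  FIRST(Y) = { 'c', 'd', ε }
  FIRST(L) = { 'c', 'd' }

From T → Y Y:
  - Y is a non-terminal: add FIRST(Y) \ {ε} = { 'c', 'd' }
    Y is nullable, so continue to the next symbol
  - Y is a non-terminal: add FIRST(Y) \ {ε} = { 'c', 'd' }
    Y is nullable and nothing follows, so the whole right-hand side can vanish: ε ∈ FIRST(T)
From T → L c:
  - L is a non-terminal: add FIRST(L) \ {ε} = { 'c', 'd' }
    L is not nullable, so stop

Collecting: FIRST(T) = { 'c', 'd', ε }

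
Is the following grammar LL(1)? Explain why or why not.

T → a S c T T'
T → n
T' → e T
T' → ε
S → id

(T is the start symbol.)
A grammar is LL(1) if for each non-terminal N with multiple productions, the predict sets of those productions are pairwise disjoint, where PREDICT(N → α) = (FIRST(α) \ {ε}) ∪ (FOLLOW(N) if α ⇒* ε).

Relevant sets:
  FOLLOW(T') = { $, 'e' }

For T:
  PREDICT(T → a S c T T') = { 'a' }
  PREDICT(T → n) = { 'n' }
For T':
  PREDICT(T' → e T) = { 'e' }
  PREDICT(T' → ε) = { $, 'e' }
S has a single production, so nothing to check there.

Conflict found: Predict set conflict for T': { 'e' }
The grammar is NOT LL(1).

Answer: No. Predict set conflict for T': { 'e' }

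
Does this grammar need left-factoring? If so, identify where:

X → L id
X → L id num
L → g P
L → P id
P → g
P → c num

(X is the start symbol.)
Yes, X has productions with common prefix 'L id'

Left-factoring is needed when two productions for the same non-terminal
share a common prefix on the right-hand side.

Productions for X:
  X → L id
  X → L id num
Productions for L:
  L → g P
  L → P id
Productions for P:
  P → g
  P → c num

Found common prefix 'L id' in productions for X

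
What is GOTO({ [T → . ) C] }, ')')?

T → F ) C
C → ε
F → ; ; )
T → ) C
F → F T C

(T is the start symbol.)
{ [C → .], [T → ) . C] }

GOTO(I, ')') = CLOSURE({ [A → αX.β] : [A → α.Xβ] ∈ I, X = ')' })

Items with dot before ')', with the dot advanced:
  [T → . ) C] → [T → ) . C]
Closure of the advanced items:
  [T → ) . C] has the dot before C: add [C → .]

GOTO = { [C → .], [T → ) . C] }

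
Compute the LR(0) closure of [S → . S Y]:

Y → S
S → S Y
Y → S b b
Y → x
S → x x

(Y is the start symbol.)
{ [S → . S Y], [S → . x x] }

To compute CLOSURE, for each item [A → α.Bβ] where B is a non-terminal, add [B → .γ] for all productions B → γ; repeat for the newly added items until nothing changes.

Start with: [S → . S Y]
  [S → . S Y] has the dot before S: add [S → . x x]
No further items can be added.

CLOSURE = { [S → . S Y], [S → . x x] }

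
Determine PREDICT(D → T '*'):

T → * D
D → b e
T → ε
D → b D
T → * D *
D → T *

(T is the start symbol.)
PREDICT(D → T '*') = (FIRST(RHS) \ {ε}) ∪ (FOLLOW(D) if ε ∈ FIRST(RHS), i.e. RHS ⇒* ε)
FIRST(T) = { '*', ε }
FIRST(T '*') = { '*' }
ε ∉ FIRST(T '*'), so FOLLOW(D) is not added.
PREDICT(D → T '*') = { '*' }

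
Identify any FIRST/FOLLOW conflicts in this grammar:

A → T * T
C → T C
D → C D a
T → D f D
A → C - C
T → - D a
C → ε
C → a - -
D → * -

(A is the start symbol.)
Nullable non-terminals: C.
FIRST sets used below: FIRST(T) = { '*', '-', 'a' }

C: nullable alternative(s) C → ε; FOLLOW(C) = { $, '*', '-', 'a' }
  C → T C: FIRST \ {ε} = { '*', '-', 'a' } — overlaps FOLLOW(C) on { '*', '-', 'a' }: CONFLICT
  C → ε: FIRST \ {ε} = { } — this is the only nullable alternative, skip
  C → a - -: FIRST \ {ε} = { 'a' } — overlaps FOLLOW(C) on { 'a' }: CONFLICT

A, D, T have no nullable alternative, so no FIRST/FOLLOW check is needed there.

So the grammar has 2 FIRST/FOLLOW conflicts (marked CONFLICT above).

Answer: Yes. C → T C with FOLLOW(C) on { '*', '-', 'a' }; C → a '-' '-' with FOLLOW(C) on { 'a' }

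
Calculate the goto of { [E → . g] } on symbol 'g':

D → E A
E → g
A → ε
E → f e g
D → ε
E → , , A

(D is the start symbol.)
GOTO(I, 'g') = CLOSURE({ [A → αX.β] : [A → α.Xβ] ∈ I, X = 'g' })

Items with dot before 'g', with the dot advanced:
  [E → . g] → [E → g .]
Closure adds nothing (no advanced item has the dot before a non-terminal).

GOTO = { [E → g .] }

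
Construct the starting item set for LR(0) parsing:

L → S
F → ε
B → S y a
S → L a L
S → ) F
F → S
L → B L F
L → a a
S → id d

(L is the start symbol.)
{ [B → . S y a], [L → . B L F], [L → . S], [L → . a a], [L' → . L], [S → . ) F], [S → . L a L], [S → . id d] }

First, augment the grammar with L' → L
I₀ = CLOSURE({ [L' → . L] }):
  [L' → . L] has the dot before L: add [L → . S], [L → . B L F], [L → . a a]
  [L → . S] has the dot before S: add [S → . L a L], [S → . ) F], [S → . id d]
  [L → . B L F] has the dot before B: add [B → . S y a]
No further items can be added.

I₀ = { [B → . S y a], [L → . B L F], [L → . S], [L → . a a], [L' → . L], [S → . ) F], [S → . L a L], [S → . id d] }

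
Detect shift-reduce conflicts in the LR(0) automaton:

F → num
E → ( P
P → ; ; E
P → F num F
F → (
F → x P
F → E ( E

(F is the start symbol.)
Yes — I1: [F → ( .] vs [E → . ( P]

A shift-reduce conflict occurs when an LR(0) state has both:
  - a complete (reduce) item [A → α .] (dot at the end), and
  - a shift item [B → β . c γ] (dot before a terminal).

Augment with F' → F and build the canonical LR(0) collection (I0 = CLOSURE({[F' → . F]}), then GOTO on every symbol after a dot until no new states appear). It has 17 states:
  I0: { [E → . ( P], [F → . (], [F → . E ( E], [F → . num], [F → . x P], [F' → . F] }  — shift
  I1: { [E → ( . P], [E → . ( P], [F → ( .], [F → . (], [F → . E ( E], [F → . num], [F → . x P], [P → . ; ; E], [P → . F num F] }  — shift, reduce
  I2: { [F → E . ( E] }  — shift
  I3: { [F' → F .] }  — accept
  I4: { [F → num .] }  — reduce
  I5: { [E → . ( P], [F → . (], [F → . E ( E], [F → . num], [F → . x P], [F → x . P], [P → . ; ; E], [P → . F num F] }  — shift
  I6: { [P → ; . ; E] }  — shift
  I7: { [P → F . num F] }  — shift
  I8: { [F → x P .] }  — reduce
  I9: { [E → . ( P], [F → . (], [F → . E ( E], [F → . num], [F → . x P], [P → F num . F] }  — shift
  I10: { [P → F num F .] }  — reduce
  I11: { [E → . ( P], [P → ; ; . E] }  — shift
  I12: { [E → ( . P], [E → . ( P], [F → . (], [F → . E ( E], [F → . num], [F → . x P], [P → . ; ; E], [P → . F num F] }  — shift
  I13: { [P → ; ; E .] }  — reduce
  I14: { [E → ( P .] }  — reduce
  I15: { [E → . ( P], [F → E ( . E] }  — shift
  I16: { [F → E ( E .] }  — reduce

I1 contains reduce item [F → ( .] and shift items [E → . ( P], [F → . (], [F → . num], [F → . x P], [P → . ; ; E] — shift-reduce conflict.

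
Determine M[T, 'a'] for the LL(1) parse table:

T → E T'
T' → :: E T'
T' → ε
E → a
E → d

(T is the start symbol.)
To find M[T, 'a'], we find productions for T where 'a' is in the predict set (PREDICT(N → α) = (FIRST(α) \ {ε}) ∪ (FOLLOW(N) if α ⇒* ε)).

Relevant sets:
  FIRST(E) = { 'a', 'd' }

T → E T': PREDICT = { 'a', 'd' }
  'a' is in predict set, so this production goes in M[T, 'a']

M[T, 'a'] = T → E T'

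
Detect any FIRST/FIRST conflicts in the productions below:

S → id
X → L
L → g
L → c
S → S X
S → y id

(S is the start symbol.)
Yes. S → id / S → S X on { 'id' }; S → S X / S → y id on { 'y' }

FIRST sets of the non-terminals at (or reachable through a nullable prefix from) the front of some alternative:
  FIRST(S) = { 'id', 'y' }

Productions for S:
  S → id: FIRST = { 'id' }
  S → S X: FIRST = { 'id', 'y' }
  S → y id: FIRST = { 'y' }
Productions for L:
  L → g: FIRST = { 'g' }
  L → c: FIRST = { 'c' }
X has only one production, so no FIRST/FIRST conflict is possible there.

Conflict for S: S → id and S → S X
  Overlap: { 'id' }
Conflict for S: S → S X and S → y id
  Overlap: { 'y' }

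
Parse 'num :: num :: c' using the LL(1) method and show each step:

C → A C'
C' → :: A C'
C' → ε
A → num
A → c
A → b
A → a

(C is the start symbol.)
LL(1) parsing maintains a stack (initially the start symbol over $) and the input. At each step: if the stack top is a terminal, match it against the current input token; if it is a non-terminal N, replace it with the RHS of M[N, lookahead] (the unique production whose predict set contains the lookahead).

Stack is shown with the top on the left.

Stack      Input              Action
------------------------------------
C $        num :: num :: c $  output C → A C'
A C' $     num :: num :: c $  output A → num
num C' $   num :: num :: c $  match 'num'
C' $       :: num :: c $      output C' → :: A C'
:: A C' $  :: num :: c $      match '::'
A C' $     num :: c $         output A → num
num C' $   num :: c $         match 'num'
C' $       :: c $             output C' → :: A C'
:: A C' $  :: c $             match '::'
A C' $     c $                output A → c
c C' $     c $                match 'c'
C' $       $                  output C' → ε
$          $                  accept

The string is accepted.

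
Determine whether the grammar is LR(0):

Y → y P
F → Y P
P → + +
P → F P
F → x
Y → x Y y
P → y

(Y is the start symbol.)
Augment with Y' → Y and build the canonical LR(0) collection (I0 = CLOSURE({[Y' → . Y]}), then GOTO on every symbol after a dot until no new states appear). It has 15 states:
  I0: { [Y → . x Y y], [Y → . y P], [Y' → . Y] }  — shift
  I1: { [Y' → Y .] }  — accept
  I2: { [Y → . x Y y], [Y → . y P], [Y → x . Y y] }  — shift
  I3: { [F → . Y P], [F → . x], [P → . + +], [P → . F P], [P → . y], [Y → . x Y y], [Y → . y P], [Y → y . P] }  — shift
  I4: { [P → + . +] }  — shift
  I5: { [F → . Y P], [F → . x], [P → . + +], [P → . F P], [P → . y], [P → F . P], [Y → . x Y y], [Y → . y P] }  — shift
  I6: { [Y → y P .] }  — reduce
  I7: { [F → . Y P], [F → . x], [F → Y . P], [P → . + +], [P → . F P], [P → . y], [Y → . x Y y], [Y → . y P] }  — shift
  I8: { [F → x .], [Y → . x Y y], [Y → . y P], [Y → x . Y y] }  — shift, reduce
  I9: { [F → . Y P], [F → . x], [P → . + +], [P → . F P], [P → . y], [P → y .], [Y → . x Y y], [Y → . y P], [Y → y . P] }  — shift, reduce
  I10: { [Y → x Y . y] }  — shift
  I11: { [Y → x Y y .] }  — reduce
  I12: { [F → Y P .] }  — reduce
  I13: { [P → F P .] }  — reduce
  I14: { [P → + + .] }  — reduce

Conflict in state I8:
  Shift-reduce conflict between [F → x .] and [Y → . x Y y]
So the grammar is NOT LR(0).

Answer: No. Shift-reduce conflict between [F → x .] and [Y → . x Y y]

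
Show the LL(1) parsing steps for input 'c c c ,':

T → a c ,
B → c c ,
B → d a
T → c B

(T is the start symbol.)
LL(1) parsing maintains a stack (initially the start symbol over $) and the input. At each step: if the stack top is a terminal, match it against the current input token; if it is a non-terminal N, replace it with the RHS of M[N, lookahead] (the unique production whose predict set contains the lookahead).

Stack is shown with the top on the left.

Stack    Input      Action
--------------------------
T $      c c c , $  output T → c B
c B $    c c c , $  match 'c'
B $      c c , $    output B → c c ,
c c , $  c c , $    match 'c'
c , $    c , $      match 'c'
, $      , $        match ','
$        $          accept

The string is accepted.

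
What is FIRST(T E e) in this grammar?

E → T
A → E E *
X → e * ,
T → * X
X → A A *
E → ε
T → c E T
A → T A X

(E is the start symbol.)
{ '*', 'c' }

FIRST sets of the non-terminals involved (from the grammar, by fixed-point iteration):
  FIRST(T) = { '*', 'c' }

To compute FIRST(T E e), process the symbols left to right:
Symbol T is a non-terminal. Add FIRST(T) \ {ε} = { '*', 'c' }
T is not nullable (ε ∉ FIRST(T)), so stop here.
FIRST(T E e) = { '*', 'c' }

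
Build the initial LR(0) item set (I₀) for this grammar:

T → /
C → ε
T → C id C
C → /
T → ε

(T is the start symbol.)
{ [C → . /], [C → .], [T → . /], [T → . C id C], [T → .], [T' → . T] }

First, augment the grammar with T' → T
I₀ = CLOSURE({ [T' → . T] }):
  [T' → . T] has the dot before T: add [T → . /], [T → . C id C], [T → .]
  [T → . C id C] has the dot before C: add [C → .], [C → . /]
No further items can be added.

I₀ = { [C → . /], [C → .], [T → . /], [T → . C id C], [T → .], [T' → . T] }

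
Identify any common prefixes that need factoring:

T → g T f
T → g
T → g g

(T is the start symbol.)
Left-factoring is needed when two productions for the same non-terminal
share a common prefix on the right-hand side.

Productions for T:
  T → g T f
  T → g
  T → g g

Found common prefix 'g' in productions for T

Answer: Yes, T has productions with common prefix 'g'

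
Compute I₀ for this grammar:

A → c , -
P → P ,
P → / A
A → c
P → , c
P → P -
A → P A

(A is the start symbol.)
First, augment the grammar with A' → A
I₀ = CLOSURE({ [A' → . A] }):
  [A' → . A] has the dot before A: add [A → . c , -], [A → . c], [A → . P A]
  [A → . P A] has the dot before P: add [P → . P ,], [P → . / A], [P → . , c], [P → . P -]
No further items can be added.

I₀ = { [A → . P A], [A → . c , -], [A → . c], [A' → . A], [P → . , c], [P → . / A], [P → . P ,], [P → . P -] }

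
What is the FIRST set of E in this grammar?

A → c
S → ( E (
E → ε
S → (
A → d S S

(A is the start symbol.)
To compute FIRST(E), examine every production with E on the left-hand side, reading each right-hand side left to right until a non-nullable symbol is reached.

From E → ε:
  - ε-production, so ε ∈ FIRST(E)

Collecting: FIRST(E) = { ε }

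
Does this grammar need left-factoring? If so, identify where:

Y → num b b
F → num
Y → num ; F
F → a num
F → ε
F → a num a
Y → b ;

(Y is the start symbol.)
Left-factoring is needed when two productions for the same non-terminal
share a common prefix on the right-hand side.

Productions for Y:
  Y → num b b
  Y → num ; F
  Y → b ;
Productions for F:
  F → num
  F → a num
  F → ε
  F → a num a

Found common prefix 'num' in productions for Y
Found common prefix 'a num' in productions for F

Answer: Yes, Y has productions with common prefix 'num'; F has productions with common prefix 'a num'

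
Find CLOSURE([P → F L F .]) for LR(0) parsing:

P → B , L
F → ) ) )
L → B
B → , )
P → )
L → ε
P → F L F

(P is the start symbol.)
To compute CLOSURE, for each item [A → α.Bβ] where B is a non-terminal, add [B → .γ] for all productions B → γ; repeat for the newly added items until nothing changes.

Start with: [P → F L F .]
The dot is at the end, so nothing is added.

CLOSURE = { [P → F L F .] }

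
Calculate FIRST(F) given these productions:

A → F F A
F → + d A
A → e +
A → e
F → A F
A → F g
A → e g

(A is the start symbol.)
{ '+', 'e' }

FIRST sets of the other non-terminals involved (by the same procedure, iterated to a fixed point):
  FIRST(A) = { '+', 'e' }

From F → + d A:
  - '+' is a terminal: add '+' and stop
From F → A F:
  - A is a non-terminal: add FIRST(A) \ {ε} = { '+', 'e' }
    A is not nullable, so stop

Collecting: FIRST(F) = { '+', 'e' }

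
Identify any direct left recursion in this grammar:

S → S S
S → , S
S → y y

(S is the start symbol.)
Yes, S is left-recursive

S → S S: LEFT RECURSIVE (starts with S)
S → , S: starts with ','
S → y y: starts with y

The grammar has direct left recursion on: S.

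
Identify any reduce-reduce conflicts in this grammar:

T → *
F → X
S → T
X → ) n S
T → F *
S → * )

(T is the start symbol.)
No reduce-reduce conflicts

A reduce-reduce conflict occurs when an LR(0) state has two complete items [A → α .] and [B → β .] — both call for a reduction, and with no lookahead the parser cannot choose between them.

Augment with T' → T and build the canonical LR(0) collection (I0 = CLOSURE({[T' → . T]}), then GOTO on every symbol after a dot until no new states appear). It has 12 states:
  I0: { [F → . X], [T → . *], [T → . F *], [T' → . T], [X → . ) n S] }  — shift
  I1: { [X → ) . n S] }  — shift
  I2: { [T → * .] }  — reduce
  I3: { [T → F . *] }  — shift
  I4: { [T' → T .] }  — accept
  I5: { [F → X .] }  — reduce
  I6: { [T → F * .] }  — reduce
  I7: { [F → . X], [S → . * )], [S → . T], [T → . *], [T → . F *], [X → ) n . S], [X → . ) n S] }  — shift
  I8: { [S → * . )], [T → * .] }  — shift, reduce
  I9: { [X → ) n S .] }  — reduce
  I10: { [S → T .] }  — reduce
  I11: { [S → * ) .] }  — reduce

No state contains more than one complete item.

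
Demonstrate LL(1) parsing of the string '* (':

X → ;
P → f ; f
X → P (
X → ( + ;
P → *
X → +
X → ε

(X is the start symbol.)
LL(1) parsing maintains a stack (initially the start symbol over $) and the input. At each step: if the stack top is a terminal, match it against the current input token; if it is a non-terminal N, replace it with the RHS of M[N, lookahead] (the unique production whose predict set contains the lookahead).

Stack is shown with the top on the left.

Stack  Input  Action
--------------------
X $    * ( $  output X → P (
P ( $  * ( $  output P → *
* ( $  * ( $  match '*'
( $    ( $    match '('
$      $      accept

The string is accepted.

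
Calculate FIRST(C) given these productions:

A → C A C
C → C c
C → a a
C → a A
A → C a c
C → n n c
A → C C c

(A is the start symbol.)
{ 'a', 'n' }

To compute FIRST(C), examine every production with C on the left-hand side, reading each right-hand side left to right until a non-nullable symbol is reached.

From C → C c:
  - C is the symbol being defined: contributes nothing new
    C is not nullable, so stop
From C → a a:
  - a is a terminal: add 'a' and stop
From C → a A:
  - a is a terminal: add 'a' and stop
From C → n n c:
  - n is a terminal: add 'n' and stop

Collecting: FIRST(C) = { 'a', 'n' }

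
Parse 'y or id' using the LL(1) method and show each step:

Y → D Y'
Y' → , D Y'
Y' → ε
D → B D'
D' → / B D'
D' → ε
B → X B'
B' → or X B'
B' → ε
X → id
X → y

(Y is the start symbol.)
Stack is shown with the top on the left.

Stack            Input      Action
----------------------------------
Y $              y or id $  output Y → D Y'
D Y' $           y or id $  output D → B D'
B D' Y' $        y or id $  output B → X B'
X B' D' Y' $     y or id $  output X → y
y B' D' Y' $     y or id $  match 'y'
B' D' Y' $       or id $    output B' → or X B'
or X B' D' Y' $  or id $    match 'or'
X B' D' Y' $     id $       output X → id
id B' D' Y' $    id $       match 'id'
B' D' Y' $       $          output B' → ε
D' Y' $          $          output D' → ε
Y' $             $          output Y' → ε
$                $          accept

The string is accepted.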